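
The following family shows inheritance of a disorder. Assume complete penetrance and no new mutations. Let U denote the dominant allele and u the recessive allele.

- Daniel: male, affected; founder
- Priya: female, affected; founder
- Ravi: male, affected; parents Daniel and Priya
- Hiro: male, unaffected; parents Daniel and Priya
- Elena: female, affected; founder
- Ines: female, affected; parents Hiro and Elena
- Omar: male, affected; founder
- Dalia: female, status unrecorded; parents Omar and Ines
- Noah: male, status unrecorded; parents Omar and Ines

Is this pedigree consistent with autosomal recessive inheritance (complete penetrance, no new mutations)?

No

Under autosomal recessive, Hiro (unaffected, male) cannot arise from Daniel (affected) × Priya (affected).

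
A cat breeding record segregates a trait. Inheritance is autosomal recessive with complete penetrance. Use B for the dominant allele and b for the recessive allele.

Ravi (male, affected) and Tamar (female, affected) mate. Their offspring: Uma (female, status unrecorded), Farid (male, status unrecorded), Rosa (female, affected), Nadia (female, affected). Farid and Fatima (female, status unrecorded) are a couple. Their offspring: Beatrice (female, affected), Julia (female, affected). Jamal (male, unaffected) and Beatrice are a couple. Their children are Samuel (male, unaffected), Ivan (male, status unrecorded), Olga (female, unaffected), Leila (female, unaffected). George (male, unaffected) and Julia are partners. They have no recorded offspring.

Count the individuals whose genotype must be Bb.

3

Obligate heterozygotes: Samuel is unaffected so carries B and received b from Beatrice (bb), so Samuel is Bb; Olga is unaffected so carries B and received b from Beatrice (bb), so Olga is Bb; Leila is unaffected so carries B and received b from Beatrice (bb), so Leila is Bb.
Every other individual is either homozygous by phenotype or has at least one consistent homozygous assignment, so the count is 3.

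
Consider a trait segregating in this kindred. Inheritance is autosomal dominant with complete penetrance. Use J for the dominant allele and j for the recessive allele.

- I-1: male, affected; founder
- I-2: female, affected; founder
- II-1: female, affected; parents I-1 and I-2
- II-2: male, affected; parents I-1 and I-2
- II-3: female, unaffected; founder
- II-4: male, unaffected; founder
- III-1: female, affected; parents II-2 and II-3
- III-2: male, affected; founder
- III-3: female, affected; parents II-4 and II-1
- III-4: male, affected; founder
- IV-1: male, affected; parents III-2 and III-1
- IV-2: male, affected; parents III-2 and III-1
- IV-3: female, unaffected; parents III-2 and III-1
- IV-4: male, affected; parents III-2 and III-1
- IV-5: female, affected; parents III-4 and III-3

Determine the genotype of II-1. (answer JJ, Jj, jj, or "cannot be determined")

cannot be determined

II-1's phenotype allows JJ or Jj, and no parent or child forces a single allele at both positions; consistent genotype assignments exist with II-1 as JJ or Jj.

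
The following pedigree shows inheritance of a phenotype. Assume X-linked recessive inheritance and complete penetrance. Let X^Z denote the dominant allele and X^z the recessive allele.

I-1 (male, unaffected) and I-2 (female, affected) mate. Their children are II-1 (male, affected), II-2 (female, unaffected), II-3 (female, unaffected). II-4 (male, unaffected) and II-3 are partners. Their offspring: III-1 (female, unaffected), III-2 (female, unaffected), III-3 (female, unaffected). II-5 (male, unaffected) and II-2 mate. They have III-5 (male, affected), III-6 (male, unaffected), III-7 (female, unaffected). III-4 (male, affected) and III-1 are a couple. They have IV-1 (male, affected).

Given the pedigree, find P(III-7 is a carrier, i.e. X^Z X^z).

II-5 is unaffected, so II-5 is X^Z Y.
II-2 is unaffected so carries Z and received z from I-2 (X^z X^z), so II-2 is X^Z X^z.
Their cross gives offspring ratios 1/2 X^Z X^Z : 1/2 X^Z X^z. Conditioning on III-7 being unaffected, P(X^Z X^z) = 1/2 / 1 = 1/2.

1/2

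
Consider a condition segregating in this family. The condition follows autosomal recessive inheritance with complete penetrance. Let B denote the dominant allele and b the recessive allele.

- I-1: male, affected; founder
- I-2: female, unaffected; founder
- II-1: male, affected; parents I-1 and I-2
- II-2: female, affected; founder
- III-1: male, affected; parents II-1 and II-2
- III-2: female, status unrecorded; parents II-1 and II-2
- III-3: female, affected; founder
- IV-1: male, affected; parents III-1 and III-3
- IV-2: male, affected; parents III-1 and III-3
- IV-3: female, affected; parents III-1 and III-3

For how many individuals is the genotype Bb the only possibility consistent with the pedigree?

1

Obligate heterozygotes: I-2 is unaffected so carries B and passed b to II-1 (bb), so I-2 is Bb.
Every other individual is either homozygous by phenotype or has at least one consistent homozygous assignment, so the count is 1.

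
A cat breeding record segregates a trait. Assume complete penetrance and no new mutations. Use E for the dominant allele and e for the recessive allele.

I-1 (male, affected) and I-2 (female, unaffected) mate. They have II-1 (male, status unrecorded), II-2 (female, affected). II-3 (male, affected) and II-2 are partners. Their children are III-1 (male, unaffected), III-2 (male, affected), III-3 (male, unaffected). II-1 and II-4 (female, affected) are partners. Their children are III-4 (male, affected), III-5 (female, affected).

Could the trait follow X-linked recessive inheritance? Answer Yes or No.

No

Under X-linked recessive, III-1 (unaffected, male) cannot arise from II-3 (affected) × II-2 (affected).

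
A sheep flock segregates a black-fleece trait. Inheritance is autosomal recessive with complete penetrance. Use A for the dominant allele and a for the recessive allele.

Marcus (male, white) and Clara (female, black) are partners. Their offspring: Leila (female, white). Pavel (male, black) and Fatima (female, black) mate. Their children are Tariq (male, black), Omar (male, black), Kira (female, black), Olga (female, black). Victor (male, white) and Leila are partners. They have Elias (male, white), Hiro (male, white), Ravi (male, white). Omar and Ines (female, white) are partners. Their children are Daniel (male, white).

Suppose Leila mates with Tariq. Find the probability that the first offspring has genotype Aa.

Leila is white so carries A and received a from Clara (aa), so Leila is Aa.
Tariq is black, so Tariq is aa.
The cross gives 1/2 Aa : 1/2 aa, so P(offspring has genotype Aa) = 1/2.

1/2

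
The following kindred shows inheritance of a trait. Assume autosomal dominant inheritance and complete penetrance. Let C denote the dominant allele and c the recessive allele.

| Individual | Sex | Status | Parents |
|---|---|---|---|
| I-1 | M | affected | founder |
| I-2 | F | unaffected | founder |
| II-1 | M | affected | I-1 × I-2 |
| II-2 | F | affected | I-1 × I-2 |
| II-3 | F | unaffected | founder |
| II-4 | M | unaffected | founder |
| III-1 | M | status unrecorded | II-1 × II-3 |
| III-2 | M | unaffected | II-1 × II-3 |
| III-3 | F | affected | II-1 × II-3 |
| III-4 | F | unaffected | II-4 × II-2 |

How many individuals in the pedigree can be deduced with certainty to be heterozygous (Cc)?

Obligate heterozygotes: II-1 is affected so carries C and received c from I-2 (cc), so II-1 is Cc; II-2 is affected so carries C and received c from I-2 (cc), so II-2 is Cc; III-3 is affected so carries C and received c from II-3 (cc), so III-3 is Cc.
Every other individual is either homozygous by phenotype or has at least one consistent homozygous assignment, so the count is 3.

3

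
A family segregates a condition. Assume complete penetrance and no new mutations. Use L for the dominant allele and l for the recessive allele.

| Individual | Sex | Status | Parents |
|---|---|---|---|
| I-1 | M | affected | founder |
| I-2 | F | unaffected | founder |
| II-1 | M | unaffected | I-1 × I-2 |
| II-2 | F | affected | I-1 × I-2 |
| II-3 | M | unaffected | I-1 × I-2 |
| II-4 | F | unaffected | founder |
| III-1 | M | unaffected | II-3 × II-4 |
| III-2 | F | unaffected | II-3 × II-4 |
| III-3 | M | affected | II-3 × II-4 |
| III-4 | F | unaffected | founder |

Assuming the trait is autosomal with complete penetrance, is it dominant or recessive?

recessive

II-3 and II-4 are both unaffected yet have an affected child III-3. Under dominance, an affected child requires at least one affected parent, so the trait cannot be dominant.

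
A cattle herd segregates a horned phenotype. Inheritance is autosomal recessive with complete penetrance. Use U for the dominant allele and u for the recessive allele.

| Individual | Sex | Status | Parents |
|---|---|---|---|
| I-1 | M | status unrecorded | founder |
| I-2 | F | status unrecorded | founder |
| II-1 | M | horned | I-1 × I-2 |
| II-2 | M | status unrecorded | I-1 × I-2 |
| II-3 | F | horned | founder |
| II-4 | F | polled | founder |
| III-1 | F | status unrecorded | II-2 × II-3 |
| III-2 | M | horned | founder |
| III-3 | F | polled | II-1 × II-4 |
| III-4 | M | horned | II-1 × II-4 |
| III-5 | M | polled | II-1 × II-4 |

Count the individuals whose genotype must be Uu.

Obligate heterozygotes: II-4 is polled so carries U and passed u to III-4 (uu), so II-4 is Uu; III-3 is polled so carries U and received u from II-1 (uu), so III-3 is Uu; III-5 is polled so carries U and received u from II-1 (uu), so III-5 is Uu.
Every other individual is either homozygous by phenotype or has at least one consistent homozygous assignment, so the count is 3.

3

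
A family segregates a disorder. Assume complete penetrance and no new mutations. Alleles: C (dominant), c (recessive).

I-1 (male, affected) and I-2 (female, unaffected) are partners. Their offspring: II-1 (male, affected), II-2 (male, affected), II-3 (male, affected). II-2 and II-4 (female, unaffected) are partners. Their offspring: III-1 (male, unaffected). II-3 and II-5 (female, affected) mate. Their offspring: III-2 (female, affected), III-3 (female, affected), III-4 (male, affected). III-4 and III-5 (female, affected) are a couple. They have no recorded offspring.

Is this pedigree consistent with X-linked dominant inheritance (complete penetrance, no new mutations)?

Under X-linked dominant, II-1 (affected, male) cannot arise from I-1 (affected) × I-2 (unaffected).

No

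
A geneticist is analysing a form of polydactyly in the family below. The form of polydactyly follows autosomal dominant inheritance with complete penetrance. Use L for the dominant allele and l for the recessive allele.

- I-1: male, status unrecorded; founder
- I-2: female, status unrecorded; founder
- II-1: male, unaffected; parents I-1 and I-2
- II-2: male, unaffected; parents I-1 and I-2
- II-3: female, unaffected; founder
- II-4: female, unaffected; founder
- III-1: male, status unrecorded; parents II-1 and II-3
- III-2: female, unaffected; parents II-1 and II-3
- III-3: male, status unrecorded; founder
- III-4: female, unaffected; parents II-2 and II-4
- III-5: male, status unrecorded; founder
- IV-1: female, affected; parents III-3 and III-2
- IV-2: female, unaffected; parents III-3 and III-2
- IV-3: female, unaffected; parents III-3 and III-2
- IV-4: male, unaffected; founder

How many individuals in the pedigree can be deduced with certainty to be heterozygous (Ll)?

Obligate heterozygotes: III-3 passed L to IV-1 (Ll, whose l came from III-2) and passed l to IV-2 (ll), so III-3 is Ll; IV-1 is affected so carries L and received l from III-2 (ll), so IV-1 is Ll.
Every other individual is either homozygous by phenotype or has at least one consistent homozygous assignment, so the count is 2.

2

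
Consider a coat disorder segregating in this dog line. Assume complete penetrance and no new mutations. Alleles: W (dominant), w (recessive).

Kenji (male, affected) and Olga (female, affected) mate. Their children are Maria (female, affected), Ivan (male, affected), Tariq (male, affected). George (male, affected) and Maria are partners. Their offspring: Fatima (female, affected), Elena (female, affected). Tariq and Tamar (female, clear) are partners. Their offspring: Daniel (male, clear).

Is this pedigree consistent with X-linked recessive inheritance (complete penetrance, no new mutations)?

Yes

A consistent assignment under X-linked recessive exists: Kenji X^w Y, Olga X^w X^w, Maria X^w X^w, Ivan X^w Y, Tariq X^w Y, George X^w Y, Tamar X^W X^W, Fatima X^w X^w, Elena X^w X^w, Daniel X^W Y.
In this assignment every recorded phenotype matches its genotype and every non-founder's genotype is obtainable from its parents' genotypes, so the pedigree is consistent.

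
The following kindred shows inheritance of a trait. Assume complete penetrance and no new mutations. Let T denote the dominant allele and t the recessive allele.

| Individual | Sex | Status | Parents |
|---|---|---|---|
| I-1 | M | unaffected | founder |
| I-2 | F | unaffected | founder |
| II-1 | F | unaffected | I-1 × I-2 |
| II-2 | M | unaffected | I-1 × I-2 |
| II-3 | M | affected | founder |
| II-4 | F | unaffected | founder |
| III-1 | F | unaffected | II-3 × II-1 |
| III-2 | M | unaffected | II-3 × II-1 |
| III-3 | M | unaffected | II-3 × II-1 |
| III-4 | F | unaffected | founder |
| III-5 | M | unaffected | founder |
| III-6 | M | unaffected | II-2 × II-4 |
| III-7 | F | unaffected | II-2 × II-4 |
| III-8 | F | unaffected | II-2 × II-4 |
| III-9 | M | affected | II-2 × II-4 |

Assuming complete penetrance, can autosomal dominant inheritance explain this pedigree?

No

Under autosomal dominant, III-9 (affected, male) cannot arise from II-2 (unaffected) × II-4 (unaffected).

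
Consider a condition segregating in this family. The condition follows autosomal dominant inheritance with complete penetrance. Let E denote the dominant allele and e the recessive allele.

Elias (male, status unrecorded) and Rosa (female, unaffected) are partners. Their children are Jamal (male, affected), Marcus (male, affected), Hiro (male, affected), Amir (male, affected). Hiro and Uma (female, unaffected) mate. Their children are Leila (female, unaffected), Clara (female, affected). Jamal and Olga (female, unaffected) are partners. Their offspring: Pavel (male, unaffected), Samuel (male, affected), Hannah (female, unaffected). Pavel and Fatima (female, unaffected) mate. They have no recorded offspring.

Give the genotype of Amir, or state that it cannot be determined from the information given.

Ee

From phenotype alone, Amir is EE or Ee.
Amir is affected so carries E and received e from Rosa (ee), so Amir is Ee.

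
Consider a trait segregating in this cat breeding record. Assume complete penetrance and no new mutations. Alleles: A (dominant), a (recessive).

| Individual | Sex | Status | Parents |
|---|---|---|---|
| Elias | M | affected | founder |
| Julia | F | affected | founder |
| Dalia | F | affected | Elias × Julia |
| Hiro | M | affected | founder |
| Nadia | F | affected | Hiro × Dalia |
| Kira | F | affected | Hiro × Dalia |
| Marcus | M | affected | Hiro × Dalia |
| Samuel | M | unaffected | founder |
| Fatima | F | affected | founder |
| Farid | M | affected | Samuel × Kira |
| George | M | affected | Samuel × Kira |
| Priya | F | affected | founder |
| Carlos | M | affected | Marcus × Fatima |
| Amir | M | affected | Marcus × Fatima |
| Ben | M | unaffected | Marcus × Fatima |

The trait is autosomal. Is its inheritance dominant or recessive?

dominant

Marcus and Fatima are both affected yet have an unaffected child Ben. Under a recessive model two affected parents are homozygous and every child would be affected, so the trait cannot be recessive.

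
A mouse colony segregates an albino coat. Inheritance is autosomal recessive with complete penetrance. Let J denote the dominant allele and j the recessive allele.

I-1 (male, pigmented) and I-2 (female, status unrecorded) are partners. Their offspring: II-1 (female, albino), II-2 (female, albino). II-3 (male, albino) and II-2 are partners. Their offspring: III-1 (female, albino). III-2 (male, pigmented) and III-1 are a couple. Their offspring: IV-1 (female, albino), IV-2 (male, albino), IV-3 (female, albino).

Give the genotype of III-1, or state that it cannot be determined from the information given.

III-1 is albino, so III-1 is jj.

jj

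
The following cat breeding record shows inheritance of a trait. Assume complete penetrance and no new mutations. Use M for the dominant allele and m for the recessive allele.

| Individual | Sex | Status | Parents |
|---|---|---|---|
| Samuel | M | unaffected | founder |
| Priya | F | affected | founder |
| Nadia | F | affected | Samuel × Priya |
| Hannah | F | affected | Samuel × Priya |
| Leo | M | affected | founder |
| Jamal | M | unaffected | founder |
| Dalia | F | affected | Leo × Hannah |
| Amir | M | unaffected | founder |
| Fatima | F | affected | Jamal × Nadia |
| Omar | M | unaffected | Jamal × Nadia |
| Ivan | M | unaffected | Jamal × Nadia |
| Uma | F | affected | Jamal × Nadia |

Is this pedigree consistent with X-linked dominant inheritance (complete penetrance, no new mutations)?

Yes

A consistent assignment under X-linked dominant exists: Samuel X^m Y, Priya X^M X^M, Nadia X^M X^m, Hannah X^M X^m, Leo X^M Y, Jamal X^m Y, Dalia X^M X^M, Amir X^m Y, Fatima X^M X^m, Omar X^m Y, Ivan X^m Y, Uma X^M X^m.
In this assignment every recorded phenotype matches its genotype and every non-founder's genotype is obtainable from its parents' genotypes, so the pedigree is consistent.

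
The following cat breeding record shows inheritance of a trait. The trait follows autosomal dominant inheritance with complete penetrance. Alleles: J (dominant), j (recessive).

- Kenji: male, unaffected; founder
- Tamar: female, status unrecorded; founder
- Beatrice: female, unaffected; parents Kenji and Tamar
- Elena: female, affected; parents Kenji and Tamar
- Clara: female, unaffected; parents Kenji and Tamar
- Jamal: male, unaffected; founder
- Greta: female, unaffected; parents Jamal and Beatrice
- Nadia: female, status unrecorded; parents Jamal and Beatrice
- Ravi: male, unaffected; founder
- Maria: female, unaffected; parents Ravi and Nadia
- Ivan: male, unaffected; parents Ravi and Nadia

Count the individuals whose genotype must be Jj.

2

Obligate heterozygotes: Tamar passed J to Elena (Jj, whose j came from Kenji) and passed j to Beatrice (jj), so Tamar is Jj; Elena is affected so carries J and received j from Kenji (jj), so Elena is Jj.
Every other individual is either homozygous by phenotype or has at least one consistent homozygous assignment, so the count is 2.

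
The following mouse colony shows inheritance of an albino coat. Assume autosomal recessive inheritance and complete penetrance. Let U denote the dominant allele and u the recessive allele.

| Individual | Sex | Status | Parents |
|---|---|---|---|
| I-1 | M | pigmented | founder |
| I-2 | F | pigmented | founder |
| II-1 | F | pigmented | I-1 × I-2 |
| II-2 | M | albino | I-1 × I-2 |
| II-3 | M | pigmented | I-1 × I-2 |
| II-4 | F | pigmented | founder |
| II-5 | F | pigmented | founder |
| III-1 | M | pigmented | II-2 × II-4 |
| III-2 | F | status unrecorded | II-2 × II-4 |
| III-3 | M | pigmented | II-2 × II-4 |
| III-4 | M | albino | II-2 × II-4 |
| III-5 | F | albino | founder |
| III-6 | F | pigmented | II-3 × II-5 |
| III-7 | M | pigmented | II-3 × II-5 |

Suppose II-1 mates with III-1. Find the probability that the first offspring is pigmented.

5/6

I-1 is pigmented so carries U and passed u to II-2 (uu), so I-1 is Uu.
I-2 is pigmented so carries U and passed u to II-2 (uu), so I-2 is Uu.
II-1 is a pigmented offspring of I-1 (Uu) × I-2 (Uu), whose cross gives 1/4 UU : 1/2 Uu : 1/4 uu; conditioning on being pigmented, II-1 is UU with probability 1/3, Uu with probability 2/3.
III-1 is pigmented so carries U and received u from II-2 (uu), so III-1 is Uu.
Summing over parental genotype combinations, P(offspring is pigmented) = 1/3·1 + 2/3·3/4 = 5/6.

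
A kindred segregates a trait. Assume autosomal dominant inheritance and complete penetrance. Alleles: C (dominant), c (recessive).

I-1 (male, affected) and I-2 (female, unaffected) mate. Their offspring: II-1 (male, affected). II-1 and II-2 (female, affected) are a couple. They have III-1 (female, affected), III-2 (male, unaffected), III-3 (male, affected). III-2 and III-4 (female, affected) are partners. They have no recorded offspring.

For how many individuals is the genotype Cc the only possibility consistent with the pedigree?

Obligate heterozygotes: II-1 is affected so carries C and received c from I-2 (cc), so II-1 is Cc; II-2 is affected so carries C and passed c to III-2 (cc), so II-2 is Cc.
Every other individual is either homozygous by phenotype or has at least one consistent homozygous assignment, so the count is 2.

2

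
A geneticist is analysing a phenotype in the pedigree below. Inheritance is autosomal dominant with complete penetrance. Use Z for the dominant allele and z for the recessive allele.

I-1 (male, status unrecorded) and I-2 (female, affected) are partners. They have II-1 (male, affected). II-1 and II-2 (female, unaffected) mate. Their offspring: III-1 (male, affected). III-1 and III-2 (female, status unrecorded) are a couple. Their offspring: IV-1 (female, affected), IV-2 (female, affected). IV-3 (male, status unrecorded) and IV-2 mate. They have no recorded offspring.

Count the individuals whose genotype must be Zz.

Obligate heterozygotes: III-1 is affected so carries Z and received z from II-2 (zz), so III-1 is Zz.
Every other individual is either homozygous by phenotype or has at least one consistent homozygous assignment, so the count is 1.

1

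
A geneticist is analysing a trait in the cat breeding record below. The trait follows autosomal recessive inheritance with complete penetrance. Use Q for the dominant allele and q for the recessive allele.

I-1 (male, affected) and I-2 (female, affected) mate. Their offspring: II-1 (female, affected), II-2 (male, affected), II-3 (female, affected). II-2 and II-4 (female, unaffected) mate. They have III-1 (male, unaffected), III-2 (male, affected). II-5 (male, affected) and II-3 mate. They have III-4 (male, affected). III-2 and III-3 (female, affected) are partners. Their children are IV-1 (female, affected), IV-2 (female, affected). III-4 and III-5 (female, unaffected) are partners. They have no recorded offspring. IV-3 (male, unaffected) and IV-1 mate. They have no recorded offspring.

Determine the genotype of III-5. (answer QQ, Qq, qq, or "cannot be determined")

cannot be determined

III-5's phenotype allows QQ or Qq, and no parent or child forces a single allele at both positions; consistent genotype assignments exist with III-5 as QQ or Qq.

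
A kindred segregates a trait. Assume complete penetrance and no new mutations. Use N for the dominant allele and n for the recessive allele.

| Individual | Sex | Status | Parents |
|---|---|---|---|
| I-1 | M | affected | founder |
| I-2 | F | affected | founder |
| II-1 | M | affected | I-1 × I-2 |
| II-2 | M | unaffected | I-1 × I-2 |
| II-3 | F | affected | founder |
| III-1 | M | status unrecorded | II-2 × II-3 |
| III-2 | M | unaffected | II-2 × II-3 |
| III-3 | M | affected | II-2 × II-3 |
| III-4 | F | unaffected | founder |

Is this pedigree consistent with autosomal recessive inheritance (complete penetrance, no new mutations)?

Under autosomal recessive, II-2 (unaffected, male) cannot arise from I-1 (affected) × I-2 (affected).

No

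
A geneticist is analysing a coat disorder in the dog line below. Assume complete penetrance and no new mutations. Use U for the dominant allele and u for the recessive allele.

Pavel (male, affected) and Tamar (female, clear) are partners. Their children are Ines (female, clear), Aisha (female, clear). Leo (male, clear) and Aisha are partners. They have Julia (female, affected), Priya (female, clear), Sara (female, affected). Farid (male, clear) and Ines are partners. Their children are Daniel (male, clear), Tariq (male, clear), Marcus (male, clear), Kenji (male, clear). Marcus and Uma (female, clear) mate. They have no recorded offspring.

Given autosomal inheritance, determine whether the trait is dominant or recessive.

recessive

Leo and Aisha are both clear yet have an affected child Julia. Under dominance, an affected child requires at least one affected parent, so the trait cannot be dominant.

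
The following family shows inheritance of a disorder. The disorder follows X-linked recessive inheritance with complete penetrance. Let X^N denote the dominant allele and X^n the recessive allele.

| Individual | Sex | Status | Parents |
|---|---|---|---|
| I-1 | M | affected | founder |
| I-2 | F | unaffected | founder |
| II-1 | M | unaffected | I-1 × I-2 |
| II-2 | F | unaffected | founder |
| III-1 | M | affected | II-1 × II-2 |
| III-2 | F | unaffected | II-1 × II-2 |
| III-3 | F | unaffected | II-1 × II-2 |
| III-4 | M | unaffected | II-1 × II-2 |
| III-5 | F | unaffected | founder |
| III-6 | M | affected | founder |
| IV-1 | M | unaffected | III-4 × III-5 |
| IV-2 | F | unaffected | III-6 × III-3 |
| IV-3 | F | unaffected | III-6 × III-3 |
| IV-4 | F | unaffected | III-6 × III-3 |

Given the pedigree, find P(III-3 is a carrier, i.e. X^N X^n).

II-1 is unaffected, so II-1 is X^N Y.
II-2 is unaffected so carries N and passed n to III-1 (X^n Y), so II-2 is X^N X^n.
Their cross gives offspring ratios 1/2 X^N X^N : 1/2 X^N X^n. Conditioning on III-3 being unaffected, P(X^N X^n) = 1/2 / 1 = 1/2 before taking III-3's own offspring into account.
III-6 is affected, so III-6 is X^n Y.
Now use III-3's offspring. Probability of each recorded status — unaffected daughter IV-2: 1/2 if III-3 is X^N X^n, 1 if X^N X^N; unaffected daughter IV-3: 1/2 if III-3 is X^N X^n, 1 if X^N X^N; unaffected daughter IV-4: 1/2 if III-3 is X^N X^n, 1 if X^N X^N.
Bayes: P(X^N X^n) = 1/2·1/8 / (1/2·1/8 + 1/2·1) = 1/9.

1/9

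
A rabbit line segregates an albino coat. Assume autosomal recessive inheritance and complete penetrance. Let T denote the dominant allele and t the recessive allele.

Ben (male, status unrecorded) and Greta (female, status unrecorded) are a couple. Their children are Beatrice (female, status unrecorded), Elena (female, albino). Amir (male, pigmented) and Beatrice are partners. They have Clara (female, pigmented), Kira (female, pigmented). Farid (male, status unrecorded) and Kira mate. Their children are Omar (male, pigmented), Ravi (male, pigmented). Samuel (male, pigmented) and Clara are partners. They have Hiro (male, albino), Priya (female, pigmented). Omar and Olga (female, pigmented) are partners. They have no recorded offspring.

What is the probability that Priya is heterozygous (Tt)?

Samuel is pigmented so carries T and passed t to Hiro (tt), so Samuel is Tt.
Clara is pigmented so carries T and passed t to Hiro (tt), so Clara is Tt.
Their cross gives offspring ratios 1/4 TT : 1/2 Tt : 1/4 tt. Conditioning on Priya being pigmented, P(Tt) = 1/2 / 3/4 = 2/3.

2/3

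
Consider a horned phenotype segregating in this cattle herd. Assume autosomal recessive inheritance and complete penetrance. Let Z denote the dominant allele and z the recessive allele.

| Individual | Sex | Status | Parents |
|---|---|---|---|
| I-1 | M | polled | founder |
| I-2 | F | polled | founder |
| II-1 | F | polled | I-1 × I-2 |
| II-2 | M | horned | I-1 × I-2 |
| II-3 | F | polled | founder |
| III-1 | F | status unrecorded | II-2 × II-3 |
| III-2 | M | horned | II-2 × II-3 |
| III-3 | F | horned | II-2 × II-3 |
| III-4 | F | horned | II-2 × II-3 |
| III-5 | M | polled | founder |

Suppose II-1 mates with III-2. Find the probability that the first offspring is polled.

I-1 is polled so carries Z and passed z to II-2 (zz), so I-1 is Zz.
I-2 is polled so carries Z and passed z to II-2 (zz), so I-2 is Zz.
II-1 is a polled offspring of I-1 (Zz) × I-2 (Zz), whose cross gives 1/4 ZZ : 1/2 Zz : 1/4 zz; conditioning on being polled, II-1 is ZZ with probability 1/3, Zz with probability 2/3.
III-2 is horned, so III-2 is zz.
Summing over parental genotype combinations, P(offspring is polled) = 1/3·1 + 2/3·1/2 = 2/3.

2/3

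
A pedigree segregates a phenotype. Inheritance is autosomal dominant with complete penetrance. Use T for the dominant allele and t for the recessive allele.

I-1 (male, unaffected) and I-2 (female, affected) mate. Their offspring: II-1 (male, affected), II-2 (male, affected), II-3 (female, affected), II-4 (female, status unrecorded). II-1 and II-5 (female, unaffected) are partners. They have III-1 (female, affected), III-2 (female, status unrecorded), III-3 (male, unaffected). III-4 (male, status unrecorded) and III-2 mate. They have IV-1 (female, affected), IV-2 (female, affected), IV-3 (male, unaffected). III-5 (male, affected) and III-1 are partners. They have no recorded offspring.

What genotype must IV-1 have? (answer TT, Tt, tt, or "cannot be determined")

cannot be determined

IV-1's phenotype allows TT or Tt, and no parent or child forces a single allele at both positions; consistent genotype assignments exist with IV-1 as TT or Tt.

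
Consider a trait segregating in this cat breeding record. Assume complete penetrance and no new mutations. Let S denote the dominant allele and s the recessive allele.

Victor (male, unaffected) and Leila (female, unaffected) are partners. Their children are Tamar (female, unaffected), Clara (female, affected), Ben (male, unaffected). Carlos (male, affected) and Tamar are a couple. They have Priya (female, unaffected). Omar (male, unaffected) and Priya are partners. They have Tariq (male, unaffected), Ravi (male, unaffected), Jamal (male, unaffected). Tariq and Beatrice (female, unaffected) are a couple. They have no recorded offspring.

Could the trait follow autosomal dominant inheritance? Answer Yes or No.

Under autosomal dominant, Clara (affected, female) cannot arise from Victor (unaffected) × Leila (unaffected).

No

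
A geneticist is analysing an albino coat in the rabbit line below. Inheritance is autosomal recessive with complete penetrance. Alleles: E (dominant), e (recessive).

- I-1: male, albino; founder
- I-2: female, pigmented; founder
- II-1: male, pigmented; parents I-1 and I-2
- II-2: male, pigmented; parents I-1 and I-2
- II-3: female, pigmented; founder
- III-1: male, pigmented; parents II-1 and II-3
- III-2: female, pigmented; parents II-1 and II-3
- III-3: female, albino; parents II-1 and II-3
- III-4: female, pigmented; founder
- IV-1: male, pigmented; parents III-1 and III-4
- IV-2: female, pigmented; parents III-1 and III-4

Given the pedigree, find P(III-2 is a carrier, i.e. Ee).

II-1 is pigmented so carries E and received e from I-1 (ee), so II-1 is Ee.
II-3 is pigmented so carries E and passed e to III-3 (ee), so II-3 is Ee.
Their cross gives offspring ratios 1/4 EE : 1/2 Ee : 1/4 ee. Conditioning on III-2 being pigmented, P(Ee) = 1/2 / 3/4 = 2/3.

2/3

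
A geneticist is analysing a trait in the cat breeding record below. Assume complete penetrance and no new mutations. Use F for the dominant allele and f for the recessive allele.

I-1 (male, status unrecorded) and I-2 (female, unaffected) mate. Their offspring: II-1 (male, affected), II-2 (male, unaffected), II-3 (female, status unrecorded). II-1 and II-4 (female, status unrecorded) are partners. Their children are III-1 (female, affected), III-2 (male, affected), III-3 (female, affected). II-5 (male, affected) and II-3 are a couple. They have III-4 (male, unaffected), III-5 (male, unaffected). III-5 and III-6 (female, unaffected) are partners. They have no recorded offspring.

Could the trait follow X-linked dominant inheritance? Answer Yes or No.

Under X-linked dominant, II-1 (affected, male) cannot arise from I-1 (unrecorded) × I-2 (unaffected).

No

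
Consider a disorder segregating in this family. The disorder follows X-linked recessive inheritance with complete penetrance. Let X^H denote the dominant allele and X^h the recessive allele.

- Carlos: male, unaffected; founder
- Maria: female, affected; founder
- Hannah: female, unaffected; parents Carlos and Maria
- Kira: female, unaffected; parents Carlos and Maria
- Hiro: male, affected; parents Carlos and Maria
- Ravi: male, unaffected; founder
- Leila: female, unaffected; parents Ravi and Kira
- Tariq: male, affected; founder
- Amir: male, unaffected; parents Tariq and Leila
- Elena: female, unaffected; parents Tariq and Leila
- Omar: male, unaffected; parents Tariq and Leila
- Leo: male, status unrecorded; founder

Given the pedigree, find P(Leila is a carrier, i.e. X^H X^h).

Ravi is unaffected, so Ravi is X^H Y.
Kira is unaffected so carries H and received h from Maria (X^h X^h), so Kira is X^H X^h.
Their cross gives offspring ratios 1/2 X^H X^H : 1/2 X^H X^h. Conditioning on Leila being unaffected, P(X^H X^h) = 1/2 / 1 = 1/2 before taking Leila's own offspring into account.
Tariq is affected, so Tariq is X^h Y.
Now use Leila's offspring. Probability of each recorded status — unaffected son Amir: 1/2 if Leila is X^H X^h, 1 if X^H X^H; unaffected daughter Elena: 1/2 if Leila is X^H X^h, 1 if X^H X^H; unaffected son Omar: 1/2 if Leila is X^H X^h, 1 if X^H X^H.
Bayes: P(X^H X^h) = 1/2·1/8 / (1/2·1/8 + 1/2·1) = 1/9.

1/9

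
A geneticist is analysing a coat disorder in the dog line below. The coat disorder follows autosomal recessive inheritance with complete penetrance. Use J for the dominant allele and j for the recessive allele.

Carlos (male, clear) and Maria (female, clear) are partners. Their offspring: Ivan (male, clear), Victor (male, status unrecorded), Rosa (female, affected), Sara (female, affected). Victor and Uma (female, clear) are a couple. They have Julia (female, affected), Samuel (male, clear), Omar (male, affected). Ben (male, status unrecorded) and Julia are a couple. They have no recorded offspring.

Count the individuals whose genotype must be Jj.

Obligate heterozygotes: Carlos is clear so carries J and passed j to Rosa (jj), so Carlos is Jj; Maria is clear so carries J and passed j to Rosa (jj), so Maria is Jj; Uma is clear so carries J and passed j to Julia (jj), so Uma is Jj.
Every other individual is either homozygous by phenotype or has at least one consistent homozygous assignment, so the count is 3.

3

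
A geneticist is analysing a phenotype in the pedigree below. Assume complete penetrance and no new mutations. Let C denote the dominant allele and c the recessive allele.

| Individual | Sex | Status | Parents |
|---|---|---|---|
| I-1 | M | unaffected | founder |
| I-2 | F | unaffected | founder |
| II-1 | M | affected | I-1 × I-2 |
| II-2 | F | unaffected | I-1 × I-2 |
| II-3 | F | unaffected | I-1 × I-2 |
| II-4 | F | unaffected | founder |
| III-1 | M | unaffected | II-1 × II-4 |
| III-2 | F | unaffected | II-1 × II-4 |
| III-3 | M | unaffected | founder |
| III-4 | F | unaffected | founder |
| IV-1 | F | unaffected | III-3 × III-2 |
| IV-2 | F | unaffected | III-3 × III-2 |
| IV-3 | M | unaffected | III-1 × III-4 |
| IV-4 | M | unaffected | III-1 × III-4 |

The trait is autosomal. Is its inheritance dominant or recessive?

I-1 and I-2 are both unaffected yet have an affected child II-1. Under dominance, an affected child requires at least one affected parent, so the trait cannot be dominant.

recessive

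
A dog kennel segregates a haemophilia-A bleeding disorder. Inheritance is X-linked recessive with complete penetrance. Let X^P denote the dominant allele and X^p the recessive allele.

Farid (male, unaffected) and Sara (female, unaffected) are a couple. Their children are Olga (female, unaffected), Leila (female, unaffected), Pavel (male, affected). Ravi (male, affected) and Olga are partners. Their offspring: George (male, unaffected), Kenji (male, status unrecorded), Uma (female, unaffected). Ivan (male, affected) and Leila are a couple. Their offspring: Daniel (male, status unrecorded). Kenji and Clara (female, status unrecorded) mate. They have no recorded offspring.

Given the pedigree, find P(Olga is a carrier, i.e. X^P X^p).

1/5

Farid is unaffected, so Farid is X^P Y.
Sara is unaffected so carries P and passed p to Pavel (X^p Y), so Sara is X^P X^p.
Their cross gives offspring ratios 1/2 X^P X^P : 1/2 X^P X^p. Conditioning on Olga being unaffected, P(X^P X^p) = 1/2 / 1 = 1/2 before taking Olga's own offspring into account.
Ravi is affected, so Ravi is X^p Y.
Now use Olga's offspring. Probability of each recorded status — unaffected son George: 1/2 if Olga is X^P X^p, 1 if X^P X^P; unaffected daughter Uma: 1/2 if Olga is X^P X^p, 1 if X^P X^P. (Kenji: equally likely either way, so uninformative.)
Bayes: P(X^P X^p) = 1/2·1/4 / (1/2·1/4 + 1/2·1) = 1/5.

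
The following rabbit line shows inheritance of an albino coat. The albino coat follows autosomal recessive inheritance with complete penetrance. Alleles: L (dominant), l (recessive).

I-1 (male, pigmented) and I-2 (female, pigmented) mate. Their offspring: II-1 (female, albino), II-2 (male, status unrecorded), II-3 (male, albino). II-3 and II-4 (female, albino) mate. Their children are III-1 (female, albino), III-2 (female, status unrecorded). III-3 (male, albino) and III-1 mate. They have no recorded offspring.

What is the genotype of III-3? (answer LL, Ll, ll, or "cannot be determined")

ll

III-3 is albino, so III-3 is ll.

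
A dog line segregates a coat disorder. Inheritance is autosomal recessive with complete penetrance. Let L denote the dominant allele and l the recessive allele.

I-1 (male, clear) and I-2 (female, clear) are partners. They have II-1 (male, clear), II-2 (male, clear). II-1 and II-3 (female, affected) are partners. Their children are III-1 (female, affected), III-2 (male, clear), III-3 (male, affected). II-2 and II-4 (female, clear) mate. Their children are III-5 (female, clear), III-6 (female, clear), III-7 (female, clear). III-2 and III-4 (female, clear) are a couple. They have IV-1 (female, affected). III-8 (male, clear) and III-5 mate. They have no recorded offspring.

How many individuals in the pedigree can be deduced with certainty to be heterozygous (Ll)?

3

Obligate heterozygotes: II-1 is clear so carries L and passed l to III-1 (ll), so II-1 is Ll; III-2 is clear so carries L and received l from II-3 (ll), so III-2 is Ll; III-4 is clear so carries L and passed l to IV-1 (ll), so III-4 is Ll.
Every other individual is either homozygous by phenotype or has at least one consistent homozygous assignment, so the count is 3.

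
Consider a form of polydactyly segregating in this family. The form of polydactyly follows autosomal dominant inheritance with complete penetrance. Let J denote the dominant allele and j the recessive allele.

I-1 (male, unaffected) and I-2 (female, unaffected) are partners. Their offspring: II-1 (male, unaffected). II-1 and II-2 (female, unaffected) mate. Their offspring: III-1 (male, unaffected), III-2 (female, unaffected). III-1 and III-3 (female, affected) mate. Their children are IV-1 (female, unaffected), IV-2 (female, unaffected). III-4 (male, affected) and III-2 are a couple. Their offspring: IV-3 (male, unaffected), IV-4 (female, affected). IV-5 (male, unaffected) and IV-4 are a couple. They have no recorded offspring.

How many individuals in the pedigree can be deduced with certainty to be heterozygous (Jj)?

Obligate heterozygotes: III-3 is affected so carries J and passed j to IV-1 (jj), so III-3 is Jj; III-4 is affected so carries J and passed j to IV-3 (jj), so III-4 is Jj; IV-4 is affected so carries J and received j from III-2 (jj), so IV-4 is Jj.
Every other individual is either homozygous by phenotype or has at least one consistent homozygous assignment, so the count is 3.

3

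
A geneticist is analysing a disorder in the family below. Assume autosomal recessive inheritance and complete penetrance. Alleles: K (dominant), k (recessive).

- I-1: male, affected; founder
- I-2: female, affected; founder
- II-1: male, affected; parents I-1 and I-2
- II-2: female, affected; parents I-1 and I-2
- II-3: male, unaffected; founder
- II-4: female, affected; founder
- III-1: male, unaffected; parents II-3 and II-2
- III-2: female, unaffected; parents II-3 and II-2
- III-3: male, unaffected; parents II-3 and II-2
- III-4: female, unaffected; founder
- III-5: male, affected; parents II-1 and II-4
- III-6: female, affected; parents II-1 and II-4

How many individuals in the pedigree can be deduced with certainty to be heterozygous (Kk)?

3

Obligate heterozygotes: III-1 is unaffected so carries K and received k from II-2 (kk), so III-1 is Kk; III-2 is unaffected so carries K and received k from II-2 (kk), so III-2 is Kk; III-3 is unaffected so carries K and received k from II-2 (kk), so III-3 is Kk.
Every other individual is either homozygous by phenotype or has at least one consistent homozygous assignment, so the count is 3.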